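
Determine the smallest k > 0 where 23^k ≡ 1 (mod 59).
58

59 is prime, so ord(23) divides φ(59) = 58.
Divisors of 58: 1, 2, 29, 58.
Repeated squaring: 23^1 ≡ 23, 23^2 ≡ 57, 23^4 ≡ 4, 23^8 ≡ 16, 23^16 ≡ 20, 23^32 ≡ 46 (mod 59).
Test 23^d mod 59 for each divisor d in increasing order:
23^1 ≡ 23
23^2 ≡ 57
23^29 = 23^16·23^8·23^4·23^1 ≡ 58
23^58 = 23^32·23^16·23^8·23^2 ≡ 1  ← first divisor giving 1
The order is 58.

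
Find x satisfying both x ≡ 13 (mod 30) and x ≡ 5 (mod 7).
103

Using Chinese Remainder Theorem:
M = 30 × 7 = 210
M1 = 7, M2 = 30
y1 = 7^(-1) mod 30 = 13
y2 = 30^(-1) mod 7 = 4
x = (13×7×13 + 5×30×4) mod 210 = 103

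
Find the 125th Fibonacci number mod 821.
428

Matrix identity: Q^n = [[F_(n+1), F_n], [F_n, F_(n-1)]] with Q = [[1,1],[1,0]].
n = 125 = 1111101₂. Square-and-multiply, entries mod 821:
Q^1 = [[1,1],[1,0]]
Q^3 = (Q^1)²·Q = [[3,2],[2,1]]
Q^7 = (Q^3)²·Q = [[21,13],[13,8]]
Q^15 = (Q^7)²·Q = [[166,610],[610,377]]
Q^31 = (Q^15)²·Q = [[196,650],[650,367]]
Q^62 = (Q^31)² = [[335,605],[605,551]]
Q^125 = (Q^62)²·Q = [[345,428],[428,738]]
F_125 mod 821 = Q^125[0][1] = 428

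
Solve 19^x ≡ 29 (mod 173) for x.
20

Baby-step giant-step with step n = ⌈√173⌉ = 14.
Baby steps 19^j mod 173 (j:value) for j=0..13: 0:1, 1:19, 2:15, 3:112, 4:52, 5:123, 6:88, 7:115, 8:109, 9:168, 10:78, 11:98, 12:132, 13:86.
Giant-step multiplier: 19^(-14) ≡ 19^(172-14) = 19^158 ≡ 9 (mod 173).
Giant steps γ_i = 29·9^i mod 173: γ_0=29, γ_1=88 (in table at j=6).
x = i·n + j = 1·14 + 6 = 20.
Check: 19^20 ≡ 29 (mod 173).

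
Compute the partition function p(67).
2679689

p(n) counts ways to write n as a sum of positive integers (order ignored).
Euler's pentagonal recurrence: p(k) = p(k-1) + p(k-2) - p(k-5) - p(k-7) + p(k-12) + p(k-15) - ... (offsets j(3j∓1)/2, signs ++--, p(0)=1, p(<0)=0).
DP table for k = 0..66: p(0)=1, p(1)=1, p(2)=2, p(3)=3, p(4)=5, p(5)=7, p(6)=11, p(7)=15, p(8)=22, p(9)=30, p(10)=42, p(11)=56, p(12)=77, p(13)=101, p(14)=135, p(15)=176, p(16)=231, p(17)=297, p(18)=385, p(19)=490, p(20)=627, p(21)=792, p(22)=1002, p(23)=1255, p(24)=1575, p(25)=1958, p(26)=2436, p(27)=3010, p(28)=3718, p(29)=4565, p(30)=5604, p(31)=6842, p(32)=8349, p(33)=10143, p(34)=12310, p(35)=14883, p(36)=17977, p(37)=21637, p(38)=26015, p(39)=31185, p(40)=37338, p(41)=44583, p(42)=53174, p(43)=63261, p(44)=75175, p(45)=89134, p(46)=105558, p(47)=124754, p(48)=147273, p(49)=173525, p(50)=204226, p(51)=239943, p(52)=281589, p(53)=329931, p(54)=386155, p(55)=451276, p(56)=526823, p(57)=614154, p(58)=715220, p(59)=831820, p(60)=966467, p(61)=1121505, p(62)=1300156, p(63)=1505499, p(64)=1741630, p(65)=2012558, p(66)=2323520.
Final step: p(67) = p(66) + p(65) - p(62) - p(60) + p(55) + p(52) - p(45) - p(41) + p(32) + p(27) - p(16) - p(10)
= 2323520 + 2012558 - 1300156 - 966467 + 451276 + 281589 - 89134 - 44583 + 8349 + 3010 - 231 - 42
= 2679689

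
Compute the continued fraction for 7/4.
[1; 1, 3]

Euclidean algorithm steps:
7 = 1 × 4 + 3
4 = 1 × 3 + 1
3 = 3 × 1 + 0
Continued fraction: [1; 1, 3]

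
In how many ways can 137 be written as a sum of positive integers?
11097645016

p(n) counts ways to write n as a sum of positive integers (order ignored).
Euler's pentagonal recurrence: p(k) = p(k-1) + p(k-2) - p(k-5) - p(k-7) + p(k-12) + p(k-15) - ... (offsets j(3j∓1)/2, signs ++--, p(0)=1, p(<0)=0).
DP table for k = 0..136: p(0)=1, p(1)=1, p(2)=2, p(3)=3, p(4)=5, p(5)=7, p(6)=11, p(7)=15, p(8)=22, p(9)=30, p(10)=42, p(11)=56, p(12)=77, p(13)=101, p(14)=135, p(15)=176, p(16)=231, p(17)=297, p(18)=385, p(19)=490, p(20)=627, p(21)=792, p(22)=1002, p(23)=1255, p(24)=1575, p(25)=1958, p(26)=2436, p(27)=3010, p(28)=3718, p(29)=4565, p(30)=5604, p(31)=6842, p(32)=8349, p(33)=10143, p(34)=12310, p(35)=14883, p(36)=17977, p(37)=21637, p(38)=26015, p(39)=31185, p(40)=37338, p(41)=44583, p(42)=53174, p(43)=63261, p(44)=75175, p(45)=89134, p(46)=105558, p(47)=124754, p(48)=147273, p(49)=173525, p(50)=204226, p(51)=239943, p(52)=281589, p(53)=329931, p(54)=386155, p(55)=451276, p(56)=526823, p(57)=614154, p(58)=715220, p(59)=831820, p(60)=966467, p(61)=1121505, p(62)=1300156, p(63)=1505499, p(64)=1741630, p(65)=2012558, p(66)=2323520, p(67)=2679689, p(68)=3087735, p(69)=3554345, p(70)=4087968, p(71)=4697205, p(72)=5392783, p(73)=6185689, p(74)=7089500, p(75)=8118264, p(76)=9289091, p(77)=10619863, p(78)=12132164, p(79)=13848650, p(80)=15796476, p(81)=18004327, p(82)=20506255, p(83)=23338469, p(84)=26543660, p(85)=30167357, p(86)=34262962, p(87)=38887673, p(88)=44108109, p(89)=49995925, p(90)=56634173, p(91)=64112359, p(92)=72533807, p(93)=82010177, p(94)=92669720, p(95)=104651419, p(96)=118114304, p(97)=133230930, p(98)=150198136, p(99)=169229875, p(100)=190569292, p(101)=214481126, p(102)=241265379, p(103)=271248950, p(104)=304801365, p(105)=342325709, p(106)=384276336, p(107)=431149389, p(108)=483502844, p(109)=541946240, p(110)=607163746, p(111)=679903203, p(112)=761002156, p(113)=851376628, p(114)=952050665, p(115)=1064144451, p(116)=1188908248, p(117)=1327710076, p(118)=1482074143, p(119)=1653668665, p(120)=1844349560, p(121)=2056148051, p(122)=2291320912, p(123)=2552338241, p(124)=2841940500, p(125)=3163127352, p(126)=3519222692, p(127)=3913864295, p(128)=4351078600, p(129)=4835271870, p(130)=5371315400, p(131)=5964539504, p(132)=6620830889, p(133)=7346629512, p(134)=8149040695, p(135)=9035836076, p(136)=10015581680.
Final step: p(137) = p(136) + p(135) - p(132) - p(130) + p(125) + p(122) - p(115) - p(111) + p(102) + p(97) - p(86) - p(80) + p(67) + p(60) - p(45) - p(37) + p(20) + p(11)
= 10015581680 + 9035836076 - 6620830889 - 5371315400 + 3163127352 + 2291320912 - 1064144451 - 679903203 + 241265379 + 133230930 - 34262962 - 15796476 + 2679689 + 966467 - 89134 - 21637 + 627 + 56
= 11097645016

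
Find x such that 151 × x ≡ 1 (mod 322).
177

gcd(151, 322) = 1, so the inverse exists.
Extended Euclidean algorithm on (322, 151):
322 = 2 × 151 + 20  ⟹  20 = (1)·322 + (-2)·151
151 = 7 × 20 + 11  ⟹  11 = (-7)·322 + (15)·151
20 = 1 × 11 + 9  ⟹  9 = (8)·322 + (-17)·151
11 = 1 × 9 + 2  ⟹  2 = (-15)·322 + (32)·151
9 = 4 × 2 + 1  ⟹  1 = (68)·322 + (-145)·151
So (-145)·151 ≡ 1 (mod 322), i.e. 151^(-1) ≡ -145 ≡ 177 (mod 322).
Check: 151 × 177 = 26727 ≡ 1 (mod 322)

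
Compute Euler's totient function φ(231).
120

231 = 3 × 7 × 11
φ(n) = n × ∏(1 - 1/p) for each prime p dividing n
φ(231) = 231 × (1 - 1/3) × (1 - 1/7) × (1 - 1/11) = 120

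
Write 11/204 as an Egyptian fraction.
1/19 + 1/776 + 1/751944

Greedy algorithm:
11/204: ceiling(204/11) = 19, use 1/19
5/3876: ceiling(3876/5) = 776, use 1/776
1/751944: ceiling(751944/1) = 751944, use 1/751944
Result: 11/204 = 1/19 + 1/776 + 1/751944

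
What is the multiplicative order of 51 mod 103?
102

103 is prime, so ord(51) divides φ(103) = 102.
Divisors of 102: 1, 2, 3, 6, 17, 34, 51, 102.
Repeated squaring: 51^1 ≡ 51, 51^2 ≡ 26, 51^4 ≡ 58, 51^8 ≡ 68, 51^16 ≡ 92, 51^32 ≡ 18, 51^64 ≡ 15 (mod 103).
Test 51^d mod 103 for each divisor d in increasing order:
51^1 ≡ 51
51^2 ≡ 26
51^3 = 51^2·51^1 ≡ 90
51^6 = 51^4·51^2 ≡ 66
51^17 = 51^16·51^1 ≡ 57
51^34 = 51^32·51^2 ≡ 56
51^51 = 51^32·51^16·51^2·51^1 ≡ 102
51^102 = 51^64·51^32·51^4·51^2 ≡ 1  ← first divisor giving 1
The order is 102.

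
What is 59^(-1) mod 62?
41

gcd(59, 62) = 1, so the inverse exists.
Extended Euclidean algorithm on (62, 59):
62 = 1 × 59 + 3  ⟹  3 = (1)·62 + (-1)·59
59 = 19 × 3 + 2  ⟹  2 = (-19)·62 + (20)·59
3 = 1 × 2 + 1  ⟹  1 = (20)·62 + (-21)·59
So (-21)·59 ≡ 1 (mod 62), i.e. 59^(-1) ≡ -21 ≡ 41 (mod 62).
Check: 59 × 41 = 2419 ≡ 1 (mod 62)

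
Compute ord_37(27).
6

37 is prime, so ord(27) divides φ(37) = 36.
Divisors of 36: 1, 2, 3, 4, 6, 9, 12, 18, 36.
Repeated squaring: 27^1 ≡ 27, 27^2 ≡ 26, 27^4 ≡ 10, 27^8 ≡ 26, 27^16 ≡ 10, 27^32 ≡ 26 (mod 37).
Test 27^d mod 37 for each divisor d in increasing order:
27^1 ≡ 27
27^2 ≡ 26
27^3 = 27^2·27^1 ≡ 36
27^4 ≡ 10
27^6 = 27^4·27^2 ≡ 1  ← first divisor giving 1
The order is 6.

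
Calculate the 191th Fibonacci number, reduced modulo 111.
73

Matrix identity: Q^n = [[F_(n+1), F_n], [F_n, F_(n-1)]] with Q = [[1,1],[1,0]].
n = 191 = 10111111₂. Square-and-multiply, entries mod 111:
Q^1 = [[1,1],[1,0]]
Q^2 = (Q^1)² = [[2,1],[1,1]]
Q^5 = (Q^2)²·Q = [[8,5],[5,3]]
Q^11 = (Q^5)²·Q = [[33,89],[89,55]]
Q^23 = (Q^11)²·Q = [[81,19],[19,62]]
Q^47 = (Q^23)²·Q = [[93,40],[40,53]]
Q^95 = (Q^47)²·Q = [[105,37],[37,68]]
Q^191 = (Q^95)²·Q = [[36,73],[73,74]]
F_191 mod 111 = Q^191[0][1] = 73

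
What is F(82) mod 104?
103

Matrix identity: Q^n = [[F_(n+1), F_n], [F_n, F_(n-1)]] with Q = [[1,1],[1,0]].
n = 82 = 1010010₂. Square-and-multiply, entries mod 104:
Q^1 = [[1,1],[1,0]]
Q^2 = (Q^1)² = [[2,1],[1,1]]
Q^5 = (Q^2)²·Q = [[8,5],[5,3]]
Q^10 = (Q^5)² = [[89,55],[55,34]]
Q^20 = (Q^10)² = [[26,5],[5,21]]
Q^41 = (Q^20)²·Q = [[0,77],[77,27]]
Q^82 = (Q^41)² = [[1,103],[103,2]]
F_82 mod 104 = Q^82[0][1] = 103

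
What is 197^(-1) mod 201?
50

gcd(197, 201) = 1, so the inverse exists.
Extended Euclidean algorithm on (201, 197):
201 = 1 × 197 + 4  ⟹  4 = (1)·201 + (-1)·197
197 = 49 × 4 + 1  ⟹  1 = (-49)·201 + (50)·197
So (50)·197 ≡ 1 (mod 201), i.e. 197^(-1) ≡ 50 (mod 201).
Check: 197 × 50 = 9850 ≡ 1 (mod 201)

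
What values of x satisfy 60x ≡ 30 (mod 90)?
x ≡ 2 (mod 3)

gcd(60, 90) = 30, which divides 30, so solutions exist.
Divide through by 30: 2x ≡ 1 (mod 3).
Find 2^(-1) mod 3 by the extended Euclidean algorithm:
3 = 1 × 2 + 1  ⟹  1 = (1)·3 + (-1)·2
So (-1)·2 ≡ 1 (mod 3), i.e. 2^(-1) ≡ -1 ≡ 2 (mod 3).
x ≡ 2 × 1 = 2 ≡ 2 (mod 3).
Check: 60 × 2 = 120 ≡ 30 (mod 90).
x ≡ 2 (mod 3), giving 30 solutions mod 90.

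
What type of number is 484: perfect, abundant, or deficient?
deficient

Proper divisors of 484: sum = 1 + 2 + 4 + 11 + 22 + 44 + 121 + 242 = 447
Since 447 < 484, 484 is deficient.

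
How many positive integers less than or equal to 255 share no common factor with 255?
128

255 = 3 × 5 × 17
φ(n) = n × ∏(1 - 1/p) for each prime p dividing n
φ(255) = 255 × (1 - 1/3) × (1 - 1/5) × (1 - 1/17) = 128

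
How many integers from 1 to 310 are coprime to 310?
120

310 = 2 × 5 × 31
φ(n) = n × ∏(1 - 1/p) for each prime p dividing n
φ(310) = 310 × (1 - 1/2) × (1 - 1/5) × (1 - 1/31) = 120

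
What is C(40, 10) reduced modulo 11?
0

Using Lucas' theorem:
Write n=40 and k=10 in base 11:
n in base 11: [3, 7]
k in base 11: [0, 10]
C(40,10) mod 11 = ∏ C(n_i, k_i) mod 11
Digit binomials (mod 11): C(3,0) = 1; C(7,10) = 0 (k_i > n_i)
Product: 1 × 0 = 0 ≡ 0 (mod 11)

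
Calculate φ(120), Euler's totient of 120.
32

120 = 2^3 × 3 × 5
φ(n) = n × ∏(1 - 1/p) for each prime p dividing n
φ(120) = 120 × (1 - 1/2) × (1 - 1/3) × (1 - 1/5) = 32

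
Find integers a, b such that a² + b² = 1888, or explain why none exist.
Not possible

Factorization: 1888 = 2^5 × 59
By Fermat: n is sum of two squares iff every prime p ≡ 3 (mod 4) appears to even power.
Prime(s) ≡ 3 (mod 4) with odd exponent: [(59, 1)]
Therefore 1888 cannot be expressed as a² + b².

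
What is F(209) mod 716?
189

Matrix identity: Q^n = [[F_(n+1), F_n], [F_n, F_(n-1)]] with Q = [[1,1],[1,0]].
n = 209 = 11010001₂. Square-and-multiply, entries mod 716:
Q^1 = [[1,1],[1,0]]
Q^3 = (Q^1)²·Q = [[3,2],[2,1]]
Q^6 = (Q^3)² = [[13,8],[8,5]]
Q^13 = (Q^6)²·Q = [[377,233],[233,144]]
Q^26 = (Q^13)² = [[234,389],[389,561]]
Q^52 = (Q^26)² = [[585,659],[659,642]]
Q^104 = (Q^52)² = [[362,229],[229,133]]
Q^209 = (Q^104)²·Q = [[416,189],[189,227]]
F_209 mod 716 = Q^209[0][1] = 189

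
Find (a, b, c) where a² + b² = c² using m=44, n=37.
(567, 3256, 3305)

Euclid's formula: a = m² - n², b = 2mn, c = m² + n²
m = 44, n = 37
a = 44² - 37² = 1936 - 1369 = 567
b = 2 × 44 × 37 = 3256
c = 44² + 37² = 1936 + 1369 = 3305
Verification: 567² + 3256² = 321489 + 10601536 = 10923025 = 3305² ✓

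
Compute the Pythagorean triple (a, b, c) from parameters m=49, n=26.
(1725, 2548, 3077)

Euclid's formula: a = m² - n², b = 2mn, c = m² + n²
m = 49, n = 26
a = 49² - 26² = 2401 - 676 = 1725
b = 2 × 49 × 26 = 2548
c = 49² + 26² = 2401 + 676 = 3077
Verification: 1725² + 2548² = 2975625 + 6492304 = 9467929 = 3077² ✓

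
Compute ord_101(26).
100

101 is prime, so ord(26) divides φ(101) = 100.
Divisors of 100: 1, 2, 4, 5, 10, 20, 25, 50, 100.
Repeated squaring: 26^1 ≡ 26, 26^2 ≡ 70, 26^4 ≡ 52, 26^8 ≡ 78, 26^16 ≡ 24, 26^32 ≡ 71, 26^64 ≡ 92 (mod 101).
Test 26^d mod 101 for each divisor d in increasing order:
26^1 ≡ 26
26^2 ≡ 70
26^4 ≡ 52
26^5 = 26^4·26^1 ≡ 39
26^10 = 26^8·26^2 ≡ 6
26^20 = 26^16·26^4 ≡ 36
26^25 = 26^16·26^8·26^1 ≡ 91
26^50 = 26^32·26^16·26^2 ≡ 100
26^100 = 26^64·26^32·26^4 ≡ 1  ← first divisor giving 1
The order is 100.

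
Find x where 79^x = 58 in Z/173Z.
75

Baby-step giant-step with step n = ⌈√173⌉ = 14.
Baby steps 79^j mod 173 (j:value) for j=0..13: 0:1, 1:79, 2:13, 3:162, 4:169, 5:30, 6:121, 7:44, 8:16, 9:53, 10:35, 11:170, 12:109, 13:134.
Giant-step multiplier: 79^(-14) ≡ 79^(172-14) = 79^158 ≡ 21 (mod 173).
Giant steps γ_i = 58·21^i mod 173: γ_0=58, γ_1=7, γ_2=147, γ_3=146, γ_4=125, γ_5=30 (in table at j=5).
x = i·n + j = 5·14 + 5 = 75.
Check: 79^75 ≡ 58 (mod 173).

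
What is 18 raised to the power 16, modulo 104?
40

Repeated squaring. Binary of 16 = 10000.
18^1 ≡ 18 (mod 104); 18^2 ≡ 12 (mod 104); 18^4 ≡ 40 (mod 104); 18^8 ≡ 40 (mod 104); 18^16 ≡ 40 (mod 104)
18^16 = 18^16 ≡ 40 (mod 104)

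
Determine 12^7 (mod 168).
96

Repeated squaring. Binary of 7 = 111.
12^1 ≡ 12 (mod 168); 12^2 ≡ 144 (mod 168); 12^4 ≡ 72 (mod 168)
12^7 = 12^1 × 12^2 × 12^4 ≡ 96 (mod 168)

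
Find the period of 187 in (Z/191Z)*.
190

191 is prime, so ord(187) divides φ(191) = 190.
Divisors of 190: 1, 2, 5, 10, 19, 38, 95, 190.
Repeated squaring: 187^1 ≡ 187, 187^2 ≡ 16, 187^4 ≡ 65, 187^8 ≡ 23, 187^16 ≡ 147, 187^32 ≡ 26, 187^64 ≡ 103, 187^128 ≡ 104 (mod 191).
Test 187^d mod 191 for each divisor d in increasing order:
187^1 ≡ 187
187^2 ≡ 16
187^5 = 187^4·187^1 ≡ 122
187^10 = 187^8·187^2 ≡ 177
187^19 = 187^16·187^2·187^1 ≡ 142
187^38 = 187^32·187^4·187^2 ≡ 109
187^95 = 187^64·187^16·187^8·187^4·187^2·187^1 ≡ 190
187^190 = 187^128·187^32·187^16·187^8·187^4·187^2 ≡ 1  ← first divisor giving 1
The order is 190.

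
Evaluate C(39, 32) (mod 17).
0

Using Lucas' theorem:
Write n=39 and k=32 in base 17:
n in base 17: [2, 5]
k in base 17: [1, 15]
C(39,32) mod 17 = ∏ C(n_i, k_i) mod 17
Digit binomials (mod 17): C(2,1) = 2; C(5,15) = 0 (k_i > n_i)
Product: 2 × 0 = 0 ≡ 0 (mod 17)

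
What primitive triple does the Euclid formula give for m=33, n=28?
(305, 1848, 1873)

Euclid's formula: a = m² - n², b = 2mn, c = m² + n²
m = 33, n = 28
a = 33² - 28² = 1089 - 784 = 305
b = 2 × 33 × 28 = 1848
c = 33² + 28² = 1089 + 784 = 1873
Verification: 305² + 1848² = 93025 + 3415104 = 3508129 = 1873² ✓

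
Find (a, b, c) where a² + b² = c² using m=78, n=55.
(3059, 8580, 9109)

Euclid's formula: a = m² - n², b = 2mn, c = m² + n²
m = 78, n = 55
a = 78² - 55² = 6084 - 3025 = 3059
b = 2 × 78 × 55 = 8580
c = 78² + 55² = 6084 + 3025 = 9109
Verification: 3059² + 8580² = 9357481 + 73616400 = 82973881 = 9109² ✓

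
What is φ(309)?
204

309 = 3 × 103
φ(n) = n × ∏(1 - 1/p) for each prime p dividing n
φ(309) = 309 × (1 - 1/3) × (1 - 1/103) = 204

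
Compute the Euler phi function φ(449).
448

449 = 449
φ(n) = n × ∏(1 - 1/p) for each prime p dividing n
φ(449) = 449 × (1 - 1/449) = 448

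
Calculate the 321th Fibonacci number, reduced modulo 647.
294

Matrix identity: Q^n = [[F_(n+1), F_n], [F_n, F_(n-1)]] with Q = [[1,1],[1,0]].
n = 321 = 101000001₂. Square-and-multiply, entries mod 647:
Q^1 = [[1,1],[1,0]]
Q^2 = (Q^1)² = [[2,1],[1,1]]
Q^5 = (Q^2)²·Q = [[8,5],[5,3]]
Q^10 = (Q^5)² = [[89,55],[55,34]]
Q^20 = (Q^10)² = [[594,295],[295,299]]
Q^40 = (Q^20)² = [[548,106],[106,442]]
Q^80 = (Q^40)² = [[333,126],[126,207]]
Q^160 = (Q^80)² = [[600,105],[105,495]]
Q^321 = (Q^160)²·Q = [[103,294],[294,456]]
F_321 mod 647 = Q^321[0][1] = 294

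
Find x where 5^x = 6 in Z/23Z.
18

Baby-step giant-step with step n = ⌈√23⌉ = 5.
Baby steps 5^j mod 23 (j:value) for j=0..4: 0:1, 1:5, 2:2, 3:10, 4:4.
Giant-step multiplier: 5^(-5) ≡ 5^(22-5) = 5^17 ≡ 15 (mod 23).
Giant steps γ_i = 6·15^i mod 23: γ_0=6, γ_1=21, γ_2=16, γ_3=10 (in table at j=3).
x = i·n + j = 3·5 + 3 = 18.
Check: 5^18 ≡ 6 (mod 23).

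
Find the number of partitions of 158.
88751778802

p(n) counts ways to write n as a sum of positive integers (order ignored).
Euler's pentagonal recurrence: p(k) = p(k-1) + p(k-2) - p(k-5) - p(k-7) + p(k-12) + p(k-15) - ... (offsets j(3j∓1)/2, signs ++--, p(0)=1, p(<0)=0).
DP table for k = 0..157: p(0)=1, p(1)=1, p(2)=2, p(3)=3, p(4)=5, p(5)=7, p(6)=11, p(7)=15, p(8)=22, p(9)=30, p(10)=42, p(11)=56, p(12)=77, p(13)=101, p(14)=135, p(15)=176, p(16)=231, p(17)=297, p(18)=385, p(19)=490, p(20)=627, p(21)=792, p(22)=1002, p(23)=1255, p(24)=1575, p(25)=1958, p(26)=2436, p(27)=3010, p(28)=3718, p(29)=4565, p(30)=5604, p(31)=6842, p(32)=8349, p(33)=10143, p(34)=12310, p(35)=14883, p(36)=17977, p(37)=21637, p(38)=26015, p(39)=31185, p(40)=37338, p(41)=44583, p(42)=53174, p(43)=63261, p(44)=75175, p(45)=89134, p(46)=105558, p(47)=124754, p(48)=147273, p(49)=173525, p(50)=204226, p(51)=239943, p(52)=281589, p(53)=329931, p(54)=386155, p(55)=451276, p(56)=526823, p(57)=614154, p(58)=715220, p(59)=831820, p(60)=966467, p(61)=1121505, p(62)=1300156, p(63)=1505499, p(64)=1741630, p(65)=2012558, p(66)=2323520, p(67)=2679689, p(68)=3087735, p(69)=3554345, p(70)=4087968, p(71)=4697205, p(72)=5392783, p(73)=6185689, p(74)=7089500, p(75)=8118264, p(76)=9289091, p(77)=10619863, p(78)=12132164, p(79)=13848650, p(80)=15796476, p(81)=18004327, p(82)=20506255, p(83)=23338469, p(84)=26543660, p(85)=30167357, p(86)=34262962, p(87)=38887673, p(88)=44108109, p(89)=49995925, p(90)=56634173, p(91)=64112359, p(92)=72533807, p(93)=82010177, p(94)=92669720, p(95)=104651419, p(96)=118114304, p(97)=133230930, p(98)=150198136, p(99)=169229875, p(100)=190569292, p(101)=214481126, p(102)=241265379, p(103)=271248950, p(104)=304801365, p(105)=342325709, p(106)=384276336, p(107)=431149389, p(108)=483502844, p(109)=541946240, p(110)=607163746, p(111)=679903203, p(112)=761002156, p(113)=851376628, p(114)=952050665, p(115)=1064144451, p(116)=1188908248, p(117)=1327710076, p(118)=1482074143, p(119)=1653668665, p(120)=1844349560, p(121)=2056148051, p(122)=2291320912, p(123)=2552338241, p(124)=2841940500, p(125)=3163127352, p(126)=3519222692, p(127)=3913864295, p(128)=4351078600, p(129)=4835271870, p(130)=5371315400, p(131)=5964539504, p(132)=6620830889, p(133)=7346629512, p(134)=8149040695, p(135)=9035836076, p(136)=10015581680, p(137)=11097645016, p(138)=12292341831, p(139)=13610949895, p(140)=15065878135, p(141)=16670689208, p(142)=18440293320, p(143)=20390982757, p(144)=22540654445, p(145)=24908858009, p(146)=27517052599, p(147)=30388671978, p(148)=33549419497, p(149)=37027355200, p(150)=40853235313, p(151)=45060624582, p(152)=49686288421, p(153)=54770336324, p(154)=60356673280, p(155)=66493182097, p(156)=73232243759, p(157)=80630964769.
Final step: p(158) = p(157) + p(156) - p(153) - p(151) + p(146) + p(143) - p(136) - p(132) + p(123) + p(118) - p(107) - p(101) + p(88) + p(81) - p(66) - p(58) + p(41) + p(32) - p(13) - p(3)
= 80630964769 + 73232243759 - 54770336324 - 45060624582 + 27517052599 + 20390982757 - 10015581680 - 6620830889 + 2552338241 + 1482074143 - 431149389 - 214481126 + 44108109 + 18004327 - 2323520 - 715220 + 44583 + 8349 - 101 - 3
= 88751778802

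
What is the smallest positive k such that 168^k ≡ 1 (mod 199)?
198

199 is prime, so ord(168) divides φ(199) = 198.
Divisors of 198: 1, 2, 3, 6, 9, 11, 18, 22, 33, 66, 99, 198.
Repeated squaring: 168^1 ≡ 168, 168^2 ≡ 165, 168^4 ≡ 161, 168^8 ≡ 51, 168^16 ≡ 14, 168^32 ≡ 196, 168^64 ≡ 9, 168^128 ≡ 81 (mod 199).
Test 168^d mod 199 for each divisor d in increasing order:
168^1 ≡ 168
168^2 ≡ 165
168^3 = 168^2·168^1 ≡ 59
168^6 = 168^4·168^2 ≡ 98
168^9 = 168^8·168^1 ≡ 11
168^11 = 168^8·168^2·168^1 ≡ 24
168^18 = 168^16·168^2 ≡ 121
168^22 = 168^16·168^4·168^2 ≡ 178
168^33 = 168^32·168^1 ≡ 93
168^66 = 168^64·168^2 ≡ 92
168^99 = 168^64·168^32·168^2·168^1 ≡ 198
168^198 = 168^128·168^64·168^4·168^2 ≡ 1  ← first divisor giving 1
The order is 198.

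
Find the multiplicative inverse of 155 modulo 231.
155

gcd(155, 231) = 1, so the inverse exists.
Extended Euclidean algorithm on (231, 155):
231 = 1 × 155 + 76  ⟹  76 = (1)·231 + (-1)·155
155 = 2 × 76 + 3  ⟹  3 = (-2)·231 + (3)·155
76 = 25 × 3 + 1  ⟹  1 = (51)·231 + (-76)·155
So (-76)·155 ≡ 1 (mod 231), i.e. 155^(-1) ≡ -76 ≡ 155 (mod 231).
Check: 155 × 155 = 24025 ≡ 1 (mod 231)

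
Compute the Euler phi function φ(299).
264

299 = 13 × 23
φ(n) = n × ∏(1 - 1/p) for each prime p dividing n
φ(299) = 299 × (1 - 1/13) × (1 - 1/23) = 264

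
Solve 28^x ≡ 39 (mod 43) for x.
15

Baby-step giant-step with step n = ⌈√43⌉ = 7.
Baby steps 28^j mod 43 (j:value) for j=0..6: 0:1, 1:28, 2:10, 3:22, 4:14, 5:5, 6:11.
Giant-step multiplier: 28^(-7) ≡ 28^(42-7) = 28^35 ≡ 37 (mod 43).
Giant steps γ_i = 39·37^i mod 43: γ_0=39, γ_1=24, γ_2=28 (in table at j=1).
x = i·n + j = 2·7 + 1 = 15.
Check: 28^15 ≡ 39 (mod 43).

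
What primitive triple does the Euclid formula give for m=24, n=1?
(575, 48, 577)

Euclid's formula: a = m² - n², b = 2mn, c = m² + n²
m = 24, n = 1
a = 24² - 1² = 576 - 1 = 575
b = 2 × 24 × 1 = 48
c = 24² + 1² = 576 + 1 = 577
Verification: 575² + 48² = 330625 + 2304 = 332929 = 577² ✓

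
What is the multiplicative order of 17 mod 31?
30

31 is prime, so ord(17) divides φ(31) = 30.
Divisors of 30: 1, 2, 3, 5, 6, 10, 15, 30.
Repeated squaring: 17^1 ≡ 17, 17^2 ≡ 10, 17^4 ≡ 7, 17^8 ≡ 18, 17^16 ≡ 14 (mod 31).
Test 17^d mod 31 for each divisor d in increasing order:
17^1 ≡ 17
17^2 ≡ 10
17^3 = 17^2·17^1 ≡ 15
17^5 = 17^4·17^1 ≡ 26
17^6 = 17^4·17^2 ≡ 8
17^10 = 17^8·17^2 ≡ 25
17^15 = 17^8·17^4·17^2·17^1 ≡ 30
17^30 = 17^16·17^8·17^4·17^2 ≡ 1  ← first divisor giving 1
The order is 30.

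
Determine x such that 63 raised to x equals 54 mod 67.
26

Baby-step giant-step with step n = ⌈√67⌉ = 9.
Baby steps 63^j mod 67 (j:value) for j=0..8: 0:1, 1:63, 2:16, 3:3, 4:55, 5:48, 6:9, 7:31, 8:10.
Giant-step multiplier: 63^(-9) ≡ 63^(66-9) = 63^57 ≡ 5 (mod 67).
Giant steps γ_i = 54·5^i mod 67: γ_0=54, γ_1=2, γ_2=10 (in table at j=8).
x = i·n + j = 2·9 + 8 = 26.
Check: 63^26 ≡ 54 (mod 67).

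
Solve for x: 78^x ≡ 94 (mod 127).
120

Baby-step giant-step with step n = ⌈√127⌉ = 12.
Baby steps 78^j mod 127 (j:value) for j=0..11: 0:1, 1:78, 2:115, 3:80, 4:17, 5:56, 6:50, 7:90, 8:35, 9:63, 10:88, 11:6.
Giant-step multiplier: 78^(-12) ≡ 78^(126-12) = 78^114 ≡ 73 (mod 127).
Giant steps γ_i = 94·73^i mod 127: γ_0=94, γ_1=4, γ_2=38, γ_3=107, γ_4=64, γ_5=100, γ_6=61, γ_7=8, γ_8=76, γ_9=87, γ_10=1 (in table at j=0).
x = i·n + j = 10·12 + 0 = 120.
Check: 78^120 ≡ 94 (mod 127).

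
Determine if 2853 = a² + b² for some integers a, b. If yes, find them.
33² + 42² (a=33, b=42)

Factorization: 2853 = 3^2 × 317
By Fermat: n is sum of two squares iff every prime p ≡ 3 (mod 4) appears to even power.
All primes ≡ 3 (mod 4) appear to even power.
Search a = 0, 1, 2, … for 2853 - a² a perfect square: first hit at a = 33: 2853 - 1089 = 1764 = 42².
2853 = 33² + 42² = 1089 + 1764 ✓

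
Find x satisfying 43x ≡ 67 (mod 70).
x ≡ 39 (mod 70)

gcd(43, 70) = 1, which divides 67, so solutions exist.
Find 43^(-1) mod 70 by the extended Euclidean algorithm:
70 = 1 × 43 + 27  ⟹  27 = (1)·70 + (-1)·43
43 = 1 × 27 + 16  ⟹  16 = (-1)·70 + (2)·43
27 = 1 × 16 + 11  ⟹  11 = (2)·70 + (-3)·43
16 = 1 × 11 + 5  ⟹  5 = (-3)·70 + (5)·43
11 = 2 × 5 + 1  ⟹  1 = (8)·70 + (-13)·43
So (-13)·43 ≡ 1 (mod 70), i.e. 43^(-1) ≡ -13 ≡ 57 (mod 70).
x ≡ 57 × 67 = 3819 ≡ 39 (mod 70).
Check: 43 × 39 = 1677 ≡ 67 (mod 70).
Unique solution: x ≡ 39 (mod 70)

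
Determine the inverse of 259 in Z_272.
251

gcd(259, 272) = 1, so the inverse exists.
Extended Euclidean algorithm on (272, 259):
272 = 1 × 259 + 13  ⟹  13 = (1)·272 + (-1)·259
259 = 19 × 13 + 12  ⟹  12 = (-19)·272 + (20)·259
13 = 1 × 12 + 1  ⟹  1 = (20)·272 + (-21)·259
So (-21)·259 ≡ 1 (mod 272), i.e. 259^(-1) ≡ -21 ≡ 251 (mod 272).
Check: 259 × 251 = 65009 ≡ 1 (mod 272)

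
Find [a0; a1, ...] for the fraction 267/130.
[2; 18, 1, 1, 3]

Euclidean algorithm steps:
267 = 2 × 130 + 7
130 = 18 × 7 + 4
7 = 1 × 4 + 3
4 = 1 × 3 + 1
3 = 3 × 1 + 0
Continued fraction: [2; 18, 1, 1, 3]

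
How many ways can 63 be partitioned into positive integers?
1505499

p(n) counts ways to write n as a sum of positive integers (order ignored).
Euler's pentagonal recurrence: p(k) = p(k-1) + p(k-2) - p(k-5) - p(k-7) + p(k-12) + p(k-15) - ... (offsets j(3j∓1)/2, signs ++--, p(0)=1, p(<0)=0).
DP table for k = 0..62: p(0)=1, p(1)=1, p(2)=2, p(3)=3, p(4)=5, p(5)=7, p(6)=11, p(7)=15, p(8)=22, p(9)=30, p(10)=42, p(11)=56, p(12)=77, p(13)=101, p(14)=135, p(15)=176, p(16)=231, p(17)=297, p(18)=385, p(19)=490, p(20)=627, p(21)=792, p(22)=1002, p(23)=1255, p(24)=1575, p(25)=1958, p(26)=2436, p(27)=3010, p(28)=3718, p(29)=4565, p(30)=5604, p(31)=6842, p(32)=8349, p(33)=10143, p(34)=12310, p(35)=14883, p(36)=17977, p(37)=21637, p(38)=26015, p(39)=31185, p(40)=37338, p(41)=44583, p(42)=53174, p(43)=63261, p(44)=75175, p(45)=89134, p(46)=105558, p(47)=124754, p(48)=147273, p(49)=173525, p(50)=204226, p(51)=239943, p(52)=281589, p(53)=329931, p(54)=386155, p(55)=451276, p(56)=526823, p(57)=614154, p(58)=715220, p(59)=831820, p(60)=966467, p(61)=1121505, p(62)=1300156.
Final step: p(63) = p(62) + p(61) - p(58) - p(56) + p(51) + p(48) - p(41) - p(37) + p(28) + p(23) - p(12) - p(6)
= 1300156 + 1121505 - 715220 - 526823 + 239943 + 147273 - 44583 - 21637 + 3718 + 1255 - 77 - 11
= 1505499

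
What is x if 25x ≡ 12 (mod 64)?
x ≡ 44 (mod 64)

gcd(25, 64) = 1, which divides 12, so solutions exist.
Find 25^(-1) mod 64 by the extended Euclidean algorithm:
64 = 2 × 25 + 14  ⟹  14 = (1)·64 + (-2)·25
25 = 1 × 14 + 11  ⟹  11 = (-1)·64 + (3)·25
14 = 1 × 11 + 3  ⟹  3 = (2)·64 + (-5)·25
11 = 3 × 3 + 2  ⟹  2 = (-7)·64 + (18)·25
3 = 1 × 2 + 1  ⟹  1 = (9)·64 + (-23)·25
So (-23)·25 ≡ 1 (mod 64), i.e. 25^(-1) ≡ -23 ≡ 41 (mod 64).
x ≡ 41 × 12 = 492 ≡ 44 (mod 64).
Check: 25 × 44 = 1100 ≡ 12 (mod 64).
Unique solution: x ≡ 44 (mod 64)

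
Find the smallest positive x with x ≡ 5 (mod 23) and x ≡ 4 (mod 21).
235

Using Chinese Remainder Theorem:
M = 23 × 21 = 483
M1 = 21, M2 = 23
y1 = 21^(-1) mod 23 = 11
y2 = 23^(-1) mod 21 = 11
x = (5×21×11 + 4×23×11) mod 483 = 235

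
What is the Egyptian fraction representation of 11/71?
1/7 + 1/83 + 1/41251

Greedy algorithm:
11/71: ceiling(71/11) = 7, use 1/7
6/497: ceiling(497/6) = 83, use 1/83
1/41251: ceiling(41251/1) = 41251, use 1/41251
Result: 11/71 = 1/7 + 1/83 + 1/41251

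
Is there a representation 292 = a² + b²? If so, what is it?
6² + 16² (a=6, b=16)

Factorization: 292 = 2^2 × 73
By Fermat: n is sum of two squares iff every prime p ≡ 3 (mod 4) appears to even power.
All primes ≡ 3 (mod 4) appear to even power.
Search a = 0, 1, 2, … for 292 - a² a perfect square: first hit at a = 6: 292 - 36 = 256 = 16².
292 = 6² + 16² = 36 + 256 ✓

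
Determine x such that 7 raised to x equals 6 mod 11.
7

Baby-step giant-step with step n = ⌈√11⌉ = 4.
Baby steps 7^j mod 11 (j:value) for j=0..3: 0:1, 1:7, 2:5, 3:2.
Giant-step multiplier: 7^(-4) ≡ 7^(10-4) = 7^6 ≡ 4 (mod 11).
Giant steps γ_i = 6·4^i mod 11: γ_0=6, γ_1=2 (in table at j=3).
x = i·n + j = 1·4 + 3 = 7.
Check: 7^7 ≡ 6 (mod 11).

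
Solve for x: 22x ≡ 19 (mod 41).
x ≡ 40 (mod 41)

gcd(22, 41) = 1, which divides 19, so solutions exist.
Find 22^(-1) mod 41 by the extended Euclidean algorithm:
41 = 1 × 22 + 19  ⟹  19 = (1)·41 + (-1)·22
22 = 1 × 19 + 3  ⟹  3 = (-1)·41 + (2)·22
19 = 6 × 3 + 1  ⟹  1 = (7)·41 + (-13)·22
So (-13)·22 ≡ 1 (mod 41), i.e. 22^(-1) ≡ -13 ≡ 28 (mod 41).
x ≡ 28 × 19 = 532 ≡ 40 (mod 41).
Check: 22 × 40 = 880 ≡ 19 (mod 41).
Unique solution: x ≡ 40 (mod 41)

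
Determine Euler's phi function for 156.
48

156 = 2^2 × 3 × 13
φ(n) = n × ∏(1 - 1/p) for each prime p dividing n
φ(156) = 156 × (1 - 1/2) × (1 - 1/3) × (1 - 1/13) = 48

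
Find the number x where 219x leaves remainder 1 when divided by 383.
7

gcd(219, 383) = 1, so the inverse exists.
Extended Euclidean algorithm on (383, 219):
383 = 1 × 219 + 164  ⟹  164 = (1)·383 + (-1)·219
219 = 1 × 164 + 55  ⟹  55 = (-1)·383 + (2)·219
164 = 2 × 55 + 54  ⟹  54 = (3)·383 + (-5)·219
55 = 1 × 54 + 1  ⟹  1 = (-4)·383 + (7)·219
So (7)·219 ≡ 1 (mod 383), i.e. 219^(-1) ≡ 7 (mod 383).
Check: 219 × 7 = 1533 ≡ 1 (mod 383)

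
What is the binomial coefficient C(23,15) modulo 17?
0

Using Lucas' theorem:
Write n=23 and k=15 in base 17:
n in base 17: [1, 6]
k in base 17: [0, 15]
C(23,15) mod 17 = ∏ C(n_i, k_i) mod 17
Digit binomials (mod 17): C(1,0) = 1; C(6,15) = 0 (k_i > n_i)
Product: 1 × 0 = 0 ≡ 0 (mod 17)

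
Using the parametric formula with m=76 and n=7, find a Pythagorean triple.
(5727, 1064, 5825)

Euclid's formula: a = m² - n², b = 2mn, c = m² + n²
m = 76, n = 7
a = 76² - 7² = 5776 - 49 = 5727
b = 2 × 76 × 7 = 1064
c = 76² + 7² = 5776 + 49 = 5825
Verification: 5727² + 1064² = 32798529 + 1132096 = 33930625 = 5825² ✓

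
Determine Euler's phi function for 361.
342

361 = 19^2
φ(n) = n × ∏(1 - 1/p) for each prime p dividing n
φ(361) = 361 × (1 - 1/19) = 342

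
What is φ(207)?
132

207 = 3^2 × 23
φ(n) = n × ∏(1 - 1/p) for each prime p dividing n
φ(207) = 207 × (1 - 1/3) × (1 - 1/23) = 132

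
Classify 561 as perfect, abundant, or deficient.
deficient

Proper divisors of 561: sum = 1 + 3 + 11 + 17 + 33 + 51 + 187 = 303
Since 303 < 561, 561 is deficient.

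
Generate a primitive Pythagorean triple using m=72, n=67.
(695, 9648, 9673)

Euclid's formula: a = m² - n², b = 2mn, c = m² + n²
m = 72, n = 67
a = 72² - 67² = 5184 - 4489 = 695
b = 2 × 72 × 67 = 9648
c = 72² + 67² = 5184 + 4489 = 9673
Verification: 695² + 9648² = 483025 + 93083904 = 93566929 = 9673² ✓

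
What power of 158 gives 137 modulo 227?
103

Baby-step giant-step with step n = ⌈√227⌉ = 16.
Baby steps 158^j mod 227 (j:value) for j=0..15: 0:1, 1:158, 2:221, 3:187, 4:36, 5:13, 6:11, 7:149, 8:161, 9:14, 10:169, 11:143, 12:121, 13:50, 14:182, 15:154.
Giant-step multiplier: 158^(-16) ≡ 158^(226-16) = 158^210 ≡ 132 (mod 227).
Giant steps γ_i = 137·132^i mod 227: γ_0=137, γ_1=151, γ_2=183, γ_3=94, γ_4=150, γ_5=51, γ_6=149 (in table at j=7).
x = i·n + j = 6·16 + 7 = 103.
Check: 158^103 ≡ 137 (mod 227).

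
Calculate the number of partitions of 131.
5964539504

p(n) counts ways to write n as a sum of positive integers (order ignored).
Euler's pentagonal recurrence: p(k) = p(k-1) + p(k-2) - p(k-5) - p(k-7) + p(k-12) + p(k-15) - ... (offsets j(3j∓1)/2, signs ++--, p(0)=1, p(<0)=0).
DP table for k = 0..130: p(0)=1, p(1)=1, p(2)=2, p(3)=3, p(4)=5, p(5)=7, p(6)=11, p(7)=15, p(8)=22, p(9)=30, p(10)=42, p(11)=56, p(12)=77, p(13)=101, p(14)=135, p(15)=176, p(16)=231, p(17)=297, p(18)=385, p(19)=490, p(20)=627, p(21)=792, p(22)=1002, p(23)=1255, p(24)=1575, p(25)=1958, p(26)=2436, p(27)=3010, p(28)=3718, p(29)=4565, p(30)=5604, p(31)=6842, p(32)=8349, p(33)=10143, p(34)=12310, p(35)=14883, p(36)=17977, p(37)=21637, p(38)=26015, p(39)=31185, p(40)=37338, p(41)=44583, p(42)=53174, p(43)=63261, p(44)=75175, p(45)=89134, p(46)=105558, p(47)=124754, p(48)=147273, p(49)=173525, p(50)=204226, p(51)=239943, p(52)=281589, p(53)=329931, p(54)=386155, p(55)=451276, p(56)=526823, p(57)=614154, p(58)=715220, p(59)=831820, p(60)=966467, p(61)=1121505, p(62)=1300156, p(63)=1505499, p(64)=1741630, p(65)=2012558, p(66)=2323520, p(67)=2679689, p(68)=3087735, p(69)=3554345, p(70)=4087968, p(71)=4697205, p(72)=5392783, p(73)=6185689, p(74)=7089500, p(75)=8118264, p(76)=9289091, p(77)=10619863, p(78)=12132164, p(79)=13848650, p(80)=15796476, p(81)=18004327, p(82)=20506255, p(83)=23338469, p(84)=26543660, p(85)=30167357, p(86)=34262962, p(87)=38887673, p(88)=44108109, p(89)=49995925, p(90)=56634173, p(91)=64112359, p(92)=72533807, p(93)=82010177, p(94)=92669720, p(95)=104651419, p(96)=118114304, p(97)=133230930, p(98)=150198136, p(99)=169229875, p(100)=190569292, p(101)=214481126, p(102)=241265379, p(103)=271248950, p(104)=304801365, p(105)=342325709, p(106)=384276336, p(107)=431149389, p(108)=483502844, p(109)=541946240, p(110)=607163746, p(111)=679903203, p(112)=761002156, p(113)=851376628, p(114)=952050665, p(115)=1064144451, p(116)=1188908248, p(117)=1327710076, p(118)=1482074143, p(119)=1653668665, p(120)=1844349560, p(121)=2056148051, p(122)=2291320912, p(123)=2552338241, p(124)=2841940500, p(125)=3163127352, p(126)=3519222692, p(127)=3913864295, p(128)=4351078600, p(129)=4835271870, p(130)=5371315400.
Final step: p(131) = p(130) + p(129) - p(126) - p(124) + p(119) + p(116) - p(109) - p(105) + p(96) + p(91) - p(80) - p(74) + p(61) + p(54) - p(39) - p(31) + p(14) + p(5)
= 5371315400 + 4835271870 - 3519222692 - 2841940500 + 1653668665 + 1188908248 - 541946240 - 342325709 + 118114304 + 64112359 - 15796476 - 7089500 + 1121505 + 386155 - 31185 - 6842 + 135 + 7
= 5964539504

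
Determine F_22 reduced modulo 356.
267

Matrix identity: Q^n = [[F_(n+1), F_n], [F_n, F_(n-1)]] with Q = [[1,1],[1,0]].
n = 22 = 10110₂. Square-and-multiply, entries mod 356:
Q^1 = [[1,1],[1,0]]
Q^2 = (Q^1)² = [[2,1],[1,1]]
Q^5 = (Q^2)²·Q = [[8,5],[5,3]]
Q^11 = (Q^5)²·Q = [[144,89],[89,55]]
Q^22 = (Q^11)² = [[177,267],[267,266]]
F_22 mod 356 = Q^22[0][1] = 267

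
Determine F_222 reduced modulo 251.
206

Matrix identity: Q^n = [[F_(n+1), F_n], [F_n, F_(n-1)]] with Q = [[1,1],[1,0]].
n = 222 = 11011110₂. Square-and-multiply, entries mod 251:
Q^1 = [[1,1],[1,0]]
Q^3 = (Q^1)²·Q = [[3,2],[2,1]]
Q^6 = (Q^3)² = [[13,8],[8,5]]
Q^13 = (Q^6)²·Q = [[126,233],[233,144]]
Q^27 = (Q^13)²·Q = [[45,136],[136,160]]
Q^55 = (Q^27)²·Q = [[209,190],[190,19]]
Q^111 = (Q^55)²·Q = [[111,214],[214,148]]
Q^222 = (Q^111)² = [[136,206],[206,181]]
F_222 mod 251 = Q^222[0][1] = 206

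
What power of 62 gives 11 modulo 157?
140

Baby-step giant-step with step n = ⌈√157⌉ = 13.
Baby steps 62^j mod 157 (j:value) for j=0..12: 0:1, 1:62, 2:76, 3:2, 4:124, 5:152, 6:4, 7:91, 8:147, 9:8, 10:25, 11:137, 12:16.
Giant-step multiplier: 62^(-13) ≡ 62^(156-13) = 62^143 ≡ 22 (mod 157).
Giant steps γ_i = 11·22^i mod 157: γ_0=11, γ_1=85, γ_2=143, γ_3=6, γ_4=132, γ_5=78, γ_6=146, γ_7=72, γ_8=14, γ_9=151, γ_10=25 (in table at j=10).
x = i·n + j = 10·13 + 10 = 140.
Check: 62^140 ≡ 11 (mod 157).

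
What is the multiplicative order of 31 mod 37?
4

37 is prime, so ord(31) divides φ(37) = 36.
Divisors of 36: 1, 2, 3, 4, 6, 9, 12, 18, 36.
Repeated squaring: 31^1 ≡ 31, 31^2 ≡ 36, 31^4 ≡ 1, 31^8 ≡ 1, 31^16 ≡ 1, 31^32 ≡ 1 (mod 37).
Test 31^d mod 37 for each divisor d in increasing order:
31^1 ≡ 31
31^2 ≡ 36
31^3 = 31^2·31^1 ≡ 6
31^4 ≡ 1  ← first divisor giving 1
The order is 4.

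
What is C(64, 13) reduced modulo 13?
4

Using Lucas' theorem:
Write n=64 and k=13 in base 13:
n in base 13: [4, 12]
k in base 13: [1, 0]
C(64,13) mod 13 = ∏ C(n_i, k_i) mod 13
Digit binomials (mod 13): C(4,1) = 4; C(12,0) = 1
Product: 4 × 1 = 4 ≡ 4 (mod 13)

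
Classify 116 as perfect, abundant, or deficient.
deficient

Proper divisors of 116: sum = 1 + 2 + 4 + 29 + 58 = 94
Since 94 < 116, 116 is deficient.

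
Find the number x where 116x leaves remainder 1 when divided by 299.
116

gcd(116, 299) = 1, so the inverse exists.
Extended Euclidean algorithm on (299, 116):
299 = 2 × 116 + 67  ⟹  67 = (1)·299 + (-2)·116
116 = 1 × 67 + 49  ⟹  49 = (-1)·299 + (3)·116
67 = 1 × 49 + 18  ⟹  18 = (2)·299 + (-5)·116
49 = 2 × 18 + 13  ⟹  13 = (-5)·299 + (13)·116
18 = 1 × 13 + 5  ⟹  5 = (7)·299 + (-18)·116
13 = 2 × 5 + 3  ⟹  3 = (-19)·299 + (49)·116
5 = 1 × 3 + 2  ⟹  2 = (26)·299 + (-67)·116
3 = 1 × 2 + 1  ⟹  1 = (-45)·299 + (116)·116
So (116)·116 ≡ 1 (mod 299), i.e. 116^(-1) ≡ 116 (mod 299).
Check: 116 × 116 = 13456 ≡ 1 (mod 299)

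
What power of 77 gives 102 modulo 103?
51

Baby-step giant-step with step n = ⌈√103⌉ = 11.
Baby steps 77^j mod 103 (j:value) for j=0..10: 0:1, 1:77, 2:58, 3:37, 4:68, 5:86, 6:30, 7:44, 8:92, 9:80, 10:83.
Giant-step multiplier: 77^(-11) ≡ 77^(102-11) = 77^91 ≡ 62 (mod 103).
Giant steps γ_i = 102·62^i mod 103: γ_0=102, γ_1=41, γ_2=70, γ_3=14, γ_4=44 (in table at j=7).
x = i·n + j = 4·11 + 7 = 51.
Check: 77^51 ≡ 102 (mod 103).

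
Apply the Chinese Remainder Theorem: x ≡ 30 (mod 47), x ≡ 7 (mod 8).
359

Using Chinese Remainder Theorem:
M = 47 × 8 = 376
M1 = 8, M2 = 47
y1 = 8^(-1) mod 47 = 6
y2 = 47^(-1) mod 8 = 7
x = (30×8×6 + 7×47×7) mod 376 = 359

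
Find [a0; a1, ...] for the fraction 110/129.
[0; 1, 5, 1, 3, 1, 3]

Euclidean algorithm steps:
110 = 0 × 129 + 110
129 = 1 × 110 + 19
110 = 5 × 19 + 15
19 = 1 × 15 + 4
15 = 3 × 4 + 3
4 = 1 × 3 + 1
3 = 3 × 1 + 0
Continued fraction: [0; 1, 5, 1, 3, 1, 3]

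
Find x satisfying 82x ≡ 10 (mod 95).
x ≡ 65 (mod 95)

gcd(82, 95) = 1, which divides 10, so solutions exist.
Find 82^(-1) mod 95 by the extended Euclidean algorithm:
95 = 1 × 82 + 13  ⟹  13 = (1)·95 + (-1)·82
82 = 6 × 13 + 4  ⟹  4 = (-6)·95 + (7)·82
13 = 3 × 4 + 1  ⟹  1 = (19)·95 + (-22)·82
So (-22)·82 ≡ 1 (mod 95), i.e. 82^(-1) ≡ -22 ≡ 73 (mod 95).
x ≡ 73 × 10 = 730 ≡ 65 (mod 95).
Check: 82 × 65 = 5330 ≡ 10 (mod 95).
Unique solution: x ≡ 65 (mod 95)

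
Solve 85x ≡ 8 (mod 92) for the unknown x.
x ≡ 12 (mod 92)

gcd(85, 92) = 1, which divides 8, so solutions exist.
Find 85^(-1) mod 92 by the extended Euclidean algorithm:
92 = 1 × 85 + 7  ⟹  7 = (1)·92 + (-1)·85
85 = 12 × 7 + 1  ⟹  1 = (-12)·92 + (13)·85
So (13)·85 ≡ 1 (mod 92), i.e. 85^(-1) ≡ 13 (mod 92).
x ≡ 13 × 8 = 104 ≡ 12 (mod 92).
Check: 85 × 12 = 1020 ≡ 8 (mod 92).
Unique solution: x ≡ 12 (mod 92)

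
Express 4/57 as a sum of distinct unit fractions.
1/15 + 1/285

Greedy algorithm:
4/57: ceiling(57/4) = 15, use 1/15
1/285: ceiling(285/1) = 285, use 1/285
Result: 4/57 = 1/15 + 1/285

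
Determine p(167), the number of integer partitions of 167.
207890420102

p(n) counts ways to write n as a sum of positive integers (order ignored).
Euler's pentagonal recurrence: p(k) = p(k-1) + p(k-2) - p(k-5) - p(k-7) + p(k-12) + p(k-15) - ... (offsets j(3j∓1)/2, signs ++--, p(0)=1, p(<0)=0).
DP table for k = 0..166: p(0)=1, p(1)=1, p(2)=2, p(3)=3, p(4)=5, p(5)=7, p(6)=11, p(7)=15, p(8)=22, p(9)=30, p(10)=42, p(11)=56, p(12)=77, p(13)=101, p(14)=135, p(15)=176, p(16)=231, p(17)=297, p(18)=385, p(19)=490, p(20)=627, p(21)=792, p(22)=1002, p(23)=1255, p(24)=1575, p(25)=1958, p(26)=2436, p(27)=3010, p(28)=3718, p(29)=4565, p(30)=5604, p(31)=6842, p(32)=8349, p(33)=10143, p(34)=12310, p(35)=14883, p(36)=17977, p(37)=21637, p(38)=26015, p(39)=31185, p(40)=37338, p(41)=44583, p(42)=53174, p(43)=63261, p(44)=75175, p(45)=89134, p(46)=105558, p(47)=124754, p(48)=147273, p(49)=173525, p(50)=204226, p(51)=239943, p(52)=281589, p(53)=329931, p(54)=386155, p(55)=451276, p(56)=526823, p(57)=614154, p(58)=715220, p(59)=831820, p(60)=966467, p(61)=1121505, p(62)=1300156, p(63)=1505499, p(64)=1741630, p(65)=2012558, p(66)=2323520, p(67)=2679689, p(68)=3087735, p(69)=3554345, p(70)=4087968, p(71)=4697205, p(72)=5392783, p(73)=6185689, p(74)=7089500, p(75)=8118264, p(76)=9289091, p(77)=10619863, p(78)=12132164, p(79)=13848650, p(80)=15796476, p(81)=18004327, p(82)=20506255, p(83)=23338469, p(84)=26543660, p(85)=30167357, p(86)=34262962, p(87)=38887673, p(88)=44108109, p(89)=49995925, p(90)=56634173, p(91)=64112359, p(92)=72533807, p(93)=82010177, p(94)=92669720, p(95)=104651419, p(96)=118114304, p(97)=133230930, p(98)=150198136, p(99)=169229875, p(100)=190569292, p(101)=214481126, p(102)=241265379, p(103)=271248950, p(104)=304801365, p(105)=342325709, p(106)=384276336, p(107)=431149389, p(108)=483502844, p(109)=541946240, p(110)=607163746, p(111)=679903203, p(112)=761002156, p(113)=851376628, p(114)=952050665, p(115)=1064144451, p(116)=1188908248, p(117)=1327710076, p(118)=1482074143, p(119)=1653668665, p(120)=1844349560, p(121)=2056148051, p(122)=2291320912, p(123)=2552338241, p(124)=2841940500, p(125)=3163127352, p(126)=3519222692, p(127)=3913864295, p(128)=4351078600, p(129)=4835271870, p(130)=5371315400, p(131)=5964539504, p(132)=6620830889, p(133)=7346629512, p(134)=8149040695, p(135)=9035836076, p(136)=10015581680, p(137)=11097645016, p(138)=12292341831, p(139)=13610949895, p(140)=15065878135, p(141)=16670689208, p(142)=18440293320, p(143)=20390982757, p(144)=22540654445, p(145)=24908858009, p(146)=27517052599, p(147)=30388671978, p(148)=33549419497, p(149)=37027355200, p(150)=40853235313, p(151)=45060624582, p(152)=49686288421, p(153)=54770336324, p(154)=60356673280, p(155)=66493182097, p(156)=73232243759, p(157)=80630964769, p(158)=88751778802, p(159)=97662728555, p(160)=107438159466, p(161)=118159068427, p(162)=129913904637, p(163)=142798995930, p(164)=156919475295, p(165)=172389800255, p(166)=189334822579.
Final step: p(167) = p(166) + p(165) - p(162) - p(160) + p(155) + p(152) - p(145) - p(141) + p(132) + p(127) - p(116) - p(110) + p(97) + p(90) - p(75) - p(67) + p(50) + p(41) - p(22) - p(12)
= 189334822579 + 172389800255 - 129913904637 - 107438159466 + 66493182097 + 49686288421 - 24908858009 - 16670689208 + 6620830889 + 3913864295 - 1188908248 - 607163746 + 133230930 + 56634173 - 8118264 - 2679689 + 204226 + 44583 - 1002 - 77
= 207890420102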